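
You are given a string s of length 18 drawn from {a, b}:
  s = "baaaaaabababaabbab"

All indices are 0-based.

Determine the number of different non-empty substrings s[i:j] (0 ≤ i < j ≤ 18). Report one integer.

127

rank | idx | suffix
   0 |   1 | aaaaaabababaabbab
   1 |   2 | aaaaabababaabbab
   2 |   3 | aaaabababaabbab
   3 |   4 | aaabababaabbab
   4 |   5 | aabababaabbab
   5 |  12 | aabbab
   6 |  16 | ab
   7 |  10 | abaabbab
   8 |   8 | ababaabbab
   9 |   6 | abababaabbab
  10 |  13 | abbab
  11 |  17 | b
  12 |   0 | baaaaaabababaabbab
  13 |  11 | baabbab
  14 |  15 | bab
  15 |   9 | babaabbab
  16 |   7 | bababaabbab
  17 |  14 | bbab

SA = [1, 2, 3, 4, 5, 12, 16, 10, 8, 6, 13, 17, 0, 11, 15, 9, 7, 14]
[i] adj suffixes → lcp
  [1] 1/2 → 5 ('aaaaa')
  [2] 2/3 → 4 ('aaaa')
  [3] 3/4 → 3 ('aaa')
  [4] 4/5 → 2 ('aa')
  [5] 5/12 → 3 ('aab')
  [6] 12/16 → 1 ('a')
  [7] 16/10 → 2 ('ab')
  [8] 10/8 → 3 ('aba')
  [9] 8/6 → 5 ('ababa')
  [10] 6/13 → 2 ('ab')
  [11] 13/17 → 0 ('')
  [12] 17/0 → 1 ('b')
  [13] 0/11 → 3 ('baa')
  [14] 11/15 → 2 ('ba')
  [15] 15/9 → 3 ('bab')
  [16] 9/7 → 4 ('baba')
  [17] 7/14 → 1 ('b')

n(n+1)/2 = 18·19/2 = 171
Σ LCP = 0 + 5 + 4 + 3 + 2 + 3 + 1 + 2 + 3 + 5 + 2 + 0 + 1 + 3 + 2 + 3 + 4 + 1 = 44
distinct = 171 − 44 = 127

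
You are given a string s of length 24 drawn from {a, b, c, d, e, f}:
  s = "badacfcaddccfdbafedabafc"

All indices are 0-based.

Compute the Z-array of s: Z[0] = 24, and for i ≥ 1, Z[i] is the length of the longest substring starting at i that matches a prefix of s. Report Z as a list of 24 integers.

Z[0]=24
i=1: i≥r, start 0; Z[1]=0
i=2: i≥r, start 0; Z[2]=0
i=3: i≥r, start 0; Z[3]=0
i=4: i≥r, start 0; Z[4]=0
i=5: i≥r, start 0; Z[5]=0
i=6: i≥r, start 0; Z[6]=0
i=7: i≥r, start 0; Z[7]=0
i=8: i≥r, start 0; Z[8]=0
i=9: i≥r, start 0; Z[9]=0
i=10: i≥r, start 0; Z[10]=0
i=11: i≥r, start 0; Z[11]=0
i=12: i≥r, start 0; Z[12]=0
i=13: i≥r, start 0; Z[13]=0
i=14: i≥r, start 0; Z[14]=2 extend→box=[14,16)
i=15: min(r-i=1, Z[1]=0)=0; Z[15]=0
i=16: i≥r, start 0; Z[16]=0
i=17: i≥r, start 0; Z[17]=0
i=18: i≥r, start 0; Z[18]=0
i=19: i≥r, start 0; Z[19]=0
i=20: i≥r, start 0; Z[20]=2 extend→box=[20,22)
i=21: min(r-i=1, Z[1]=0)=0; Z[21]=0
i=22: i≥r, start 0; Z[22]=0
i=23: i≥r, start 0; Z[23]=0

[24, 0, 0, 0, 0, 0, 0, 0, 0, 0, 0, 0, 0, 0, 2, 0, 0, 0, 0, 0, 2, 0, 0, 0]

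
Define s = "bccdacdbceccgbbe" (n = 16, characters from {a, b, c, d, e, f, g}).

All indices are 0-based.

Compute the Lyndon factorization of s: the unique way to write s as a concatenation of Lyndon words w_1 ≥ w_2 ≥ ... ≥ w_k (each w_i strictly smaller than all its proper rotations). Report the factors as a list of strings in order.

emit factor 1: 'bccd' (i=0, period=4)
emit factor 2: 'acdbceccgbbe' (i=4, period=12)

["bccd", "acdbceccgbbe"]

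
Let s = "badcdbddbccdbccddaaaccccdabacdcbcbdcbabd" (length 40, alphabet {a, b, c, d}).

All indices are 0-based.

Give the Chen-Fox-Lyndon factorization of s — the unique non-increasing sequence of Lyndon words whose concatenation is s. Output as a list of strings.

["b", "adcdbddbccdbccdd", "aaaccccdabacdcbcbdcbabd"]

emit factor 1: 'b' (i=0, period=1)
emit factor 2: 'adcdbddbccdbccdd' (i=1, period=16)
emit factor 3: 'aaaccccdabacdcbcbdcbabd' (i=17, period=23)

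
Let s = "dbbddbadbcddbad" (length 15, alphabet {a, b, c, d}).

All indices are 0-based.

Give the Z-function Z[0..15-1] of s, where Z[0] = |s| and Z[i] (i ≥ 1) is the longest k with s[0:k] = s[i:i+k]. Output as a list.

Z[0]=15
i=1: outside box; Z[1]=0
i=2: outside box; Z[2]=0
i=3: outside box; Z[3]=1 extend→box=[3,4)
i=4: outside box; Z[4]=2 extend→box=[4,6)
i=5: min(r-i=1, Z[1]=0)=0; Z[5]=0
i=6: outside box; Z[6]=0
i=7: outside box; Z[7]=2 extend→box=[7,9)
i=8: min(r-i=1, Z[1]=0)=0; Z[8]=0
i=9: outside box; Z[9]=0
i=10: outside box; Z[10]=1 extend→box=[10,11)
i=11: outside box; Z[11]=2 extend→box=[11,13)
i=12: min(r-i=1, Z[1]=0)=0; Z[12]=0
i=13: outside box; Z[13]=0
i=14: outside box; Z[14]=1 extend→box=[14,15)

[15, 0, 0, 1, 2, 0, 0, 2, 0, 0, 1, 2, 0, 0, 1]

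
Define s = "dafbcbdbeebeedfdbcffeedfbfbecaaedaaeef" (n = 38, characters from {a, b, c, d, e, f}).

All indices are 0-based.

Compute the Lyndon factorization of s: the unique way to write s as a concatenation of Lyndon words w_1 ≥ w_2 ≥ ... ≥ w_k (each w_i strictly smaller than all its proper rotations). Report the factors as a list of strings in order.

emit factor 1: 'd' (i=0, period=1)
emit factor 2: 'afbcbdbeebeedfdbcffeedfbfbec' (i=1, period=28)
emit factor 3: 'aaedaaeef' (i=29, period=9)

["d", "afbcbdbeebeedfdbcffeedfbfbec", "aaedaaeef"]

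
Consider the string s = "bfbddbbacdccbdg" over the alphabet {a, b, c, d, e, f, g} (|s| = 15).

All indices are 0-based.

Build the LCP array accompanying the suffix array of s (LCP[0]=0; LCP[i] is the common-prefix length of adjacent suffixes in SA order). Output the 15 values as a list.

rank→(start, suffix):
  0 → (7, 'acdccbdg')
  1 → (6, 'bacdccbdg')
  2 → (5, 'bbacdccbdg')
  3 → (2, 'bddbbacdccbdg')
  4 → (12, 'bdg')
  5 → (0, 'bfbddbbacdccbdg')
  6 → (11, 'cbdg')
  7 → (10, 'ccbdg')
  8 → (8, 'cdccbdg')
  9 → (4, 'dbbacdccbdg')
  10 → (9, 'dccbdg')
  11 → (3, 'ddbbacdccbdg')
  12 → (13, 'dg')
  13 → (1, 'fbddbbacdccbdg')
  14 → (14, 'g')

SA = [7, 6, 5, 2, 12, 0, 11, 10, 8, 4, 9, 3, 13, 1, 14]
i: (SA[i-1],SA[i]) lcp shared
  1: (7,6) 0 ''
  2: (6,5) 1 'b'
  3: (5,2) 1 'b'
  4: (2,12) 2 'bd'
  5: (12,0) 1 'b'
  6: (0,11) 0 ''
  7: (11,10) 1 'c'
  8: (10,8) 1 'c'
  9: (8,4) 0 ''
  10: (4,9) 1 'd'
  11: (9,3) 1 'd'
  12: (3,13) 1 'd'
  13: (13,1) 0 ''
  14: (1,14) 0 ''

[0, 0, 1, 1, 2, 1, 0, 1, 1, 0, 1, 1, 1, 0, 0]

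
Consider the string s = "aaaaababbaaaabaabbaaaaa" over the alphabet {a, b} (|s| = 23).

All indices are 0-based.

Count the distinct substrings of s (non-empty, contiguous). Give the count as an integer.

rank | idx | suffix
   0 |  22 | a
   1 |  21 | aa
   2 |  20 | aaa
   3 |  19 | aaaa
   4 |  18 | aaaaa
   5 |   0 | aaaaababbaaaabaabbaaaaa
   6 |   9 | aaaabaabbaaaaa
   7 |   1 | aaaababbaaaabaabbaaaaa
   8 |  10 | aaabaabbaaaaa
   9 |   2 | aaababbaaaabaabbaaaaa
  10 |  11 | aabaabbaaaaa
  11 |   3 | aababbaaaabaabbaaaaa
  12 |  14 | aabbaaaaa
  13 |  12 | abaabbaaaaa
  14 |   4 | ababbaaaabaabbaaaaa
  15 |  15 | abbaaaaa
  16 |   6 | abbaaaabaabbaaaaa
  17 |  17 | baaaaa
  18 |   8 | baaaabaabbaaaaa
  19 |  13 | baabbaaaaa
  20 |   5 | babbaaaabaabbaaaaa
  21 |  16 | bbaaaaa
  22 |   7 | bbaaaabaabbaaaaa

SA = [22, 21, 20, 19, 18, 0, 9, 1, 10, 2, 11, 3, 14, 12, 4, 15, 6, 17, 8, 13, 5, 16, 7]
i: (SA[i-1],SA[i]) lcp shared
  1: (22,21) 1 'a'
  2: (21,20) 2 'aa'
  3: (20,19) 3 'aaa'
  4: (19,18) 4 'aaaa'
  5: (18,0) 5 'aaaaa'
  6: (0,9) 4 'aaaa'
  7: (9,1) 6 'aaaaba'
  8: (1,10) 3 'aaa'
  9: (10,2) 5 'aaaba'
  10: (2,11) 2 'aa'
  11: (11,3) 4 'aaba'
  12: (3,14) 3 'aab'
  13: (14,12) 1 'a'
  14: (12,4) 3 'aba'
  15: (4,15) 2 'ab'
  16: (15,6) 7 'abbaaaa'
  17: (6,17) 0 ''
  18: (17,8) 5 'baaaa'
  19: (8,13) 3 'baa'
  20: (13,5) 2 'ba'
  21: (5,16) 1 'b'
  22: (16,7) 6 'bbaaaa'

n(n+1)/2 = 23·24/2 = 276
Σ LCP = 0 + 1 + 2 + 3 + 4 + 5 + 4 + 6 + 3 + 5 + 2 + 4 + 3 + 1 + 3 + 2 + 7 + 0 + 5 + 3 + 2 + 1 + 6 = 72
distinct = 276 − 72 = 204

204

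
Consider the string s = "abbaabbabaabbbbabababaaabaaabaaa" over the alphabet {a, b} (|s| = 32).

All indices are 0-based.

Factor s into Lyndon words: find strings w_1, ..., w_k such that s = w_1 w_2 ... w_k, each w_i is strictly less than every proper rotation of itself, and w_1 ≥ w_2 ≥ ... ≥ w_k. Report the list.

["abb", "aabbabaabbbbababab", "aaab", "aaab", "a", "a", "a"]

emit factor 1: 'abb' (i=0, period=3)
emit factor 2: 'aabbabaabbbbababab' (i=3, period=18)
emit factor 3: 'aaab' (i=21, period=4)
emit factor 4: 'aaab' (i=25, period=4)
emit factor 5: 'a' (i=29, period=1)
emit factor 6: 'a' (i=30, period=1)
emit factor 7: 'a' (i=31, period=1)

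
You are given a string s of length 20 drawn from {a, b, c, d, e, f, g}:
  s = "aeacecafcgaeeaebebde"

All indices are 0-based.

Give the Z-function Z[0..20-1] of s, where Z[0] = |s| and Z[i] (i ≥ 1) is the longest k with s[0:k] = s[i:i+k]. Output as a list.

[20, 0, 1, 0, 0, 0, 1, 0, 0, 0, 2, 0, 0, 2, 0, 0, 0, 0, 0, 0]

Z[0]=20
i=1: i≥r, start 0; Z[1]=0
i=2: i≥r, start 0; Z[2]=1 grow→box=[2,3)
i=3: i≥r, start 0; Z[3]=0
i=4: i≥r, start 0; Z[4]=0
i=5: i≥r, start 0; Z[5]=0
i=6: i≥r, start 0; Z[6]=1 grow→box=[6,7)
i=7: i≥r, start 0; Z[7]=0
i=8: i≥r, start 0; Z[8]=0
i=9: i≥r, start 0; Z[9]=0
i=10: i≥r, start 0; Z[10]=2 grow→box=[10,12)
i=11: min(r-i=1, Z[1]=0)=0; Z[11]=0
i=12: i≥r, start 0; Z[12]=0
i=13: i≥r, start 0; Z[13]=2 grow→box=[13,15)
i=14: min(r-i=1, Z[1]=0)=0; Z[14]=0
i=15: i≥r, start 0; Z[15]=0
i=16: i≥r, start 0; Z[16]=0
i=17: i≥r, start 0; Z[17]=0
i=18: i≥r, start 0; Z[18]=0
i=19: i≥r, start 0; Z[19]=0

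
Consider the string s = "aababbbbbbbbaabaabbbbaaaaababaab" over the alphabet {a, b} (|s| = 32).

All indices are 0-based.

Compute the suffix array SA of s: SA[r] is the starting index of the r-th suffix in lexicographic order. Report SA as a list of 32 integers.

[21, 22, 23, 29, 12, 24, 0, 15, 30, 27, 13, 25, 1, 16, 3, 31, 20, 28, 11, 14, 26, 2, 19, 10, 18, 9, 17, 8, 7, 6, 5, 4]

rank | idx | suffix
   0 |  21 | aaaaababaab
   1 |  22 | aaaababaab
   2 |  23 | aaababaab
   3 |  29 | aab
   4 |  12 | aabaabbbbaaaaababaab
   5 |  24 | aababaab
   6 |   0 | aababbbbbbbbaabaabbbbaaaaababaab
   7 |  15 | aabbbbaaaaababaab
   8 |  30 | ab
   9 |  27 | abaab
  10 |  13 | abaabbbbaaaaababaab
  11 |  25 | ababaab
  12 |   1 | ababbbbbbbbaabaabbbbaaaaababaab
  13 |  16 | abbbbaaaaababaab
  14 |   3 | abbbbbbbbaabaabbbbaaaaababaab
  15 |  31 | b
  16 |  20 | baaaaababaab
  17 |  28 | baab
  18 |  11 | baabaabbbbaaaaababaab
  19 |  14 | baabbbbaaaaababaab
  20 |  26 | babaab
  21 |   2 | babbbbbbbbaabaabbbbaaaaababaab
  22 |  19 | bbaaaaababaab
  23 |  10 | bbaabaabbbbaaaaababaab
  24 |  18 | bbbaaaaababaab
  25 |   9 | bbbaabaabbbbaaaaababaab
  26 |  17 | bbbbaaaaababaab
  27 |   8 | bbbbaabaabbbbaaaaababaab
  28 |   7 | bbbbbaabaabbbbaaaaababaab
  29 |   6 | bbbbbbaabaabbbbaaaaababaab
  30 |   5 | bbbbbbbaabaabbbbaaaaababaab
  31 |   4 | bbbbbbbbaabaabbbbaaaaababaab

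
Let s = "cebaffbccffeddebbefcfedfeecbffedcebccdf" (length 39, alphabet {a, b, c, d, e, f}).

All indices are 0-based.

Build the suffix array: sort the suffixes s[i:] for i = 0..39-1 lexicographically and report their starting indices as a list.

sorted suffixes:
  #0 SA[0]=3  'affbccffeddebbefcfedfeecbffedcebccdf'
  #1 SA[1]=2  'baffbccffeddebbefcfedfeecbffedcebccdf'
  #2 SA[2]=15  'bbefcfedfeecbffedcebccdf'
  #3 SA[3]=34  'bccdf'
  #4 SA[4]=6  'bccffeddebbefcfedfeecbffedcebccdf'
  #5 SA[5]=16  'befcfedfeecbffedcebccdf'
  #6 SA[6]=27  'bffedcebccdf'
  #7 SA[7]=26  'cbffedcebccdf'
  #8 SA[8]=35  'ccdf'
  #9 SA[9]=7  'ccffeddebbefcfedfeecbffedcebccdf'
  #10 SA[10]=36  'cdf'
  #11 SA[11]=0  'cebaffbccffeddebbefcfedfeecbffedcebccdf'
  #12 SA[12]=32  'cebccdf'
  #13 SA[13]=19  'cfedfeecbffedcebccdf'
  #14 SA[14]=8  'cffeddebbefcfedfeecbffedcebccdf'
  #15 SA[15]=31  'dcebccdf'
  #16 SA[16]=12  'ddebbefcfedfeecbffedcebccdf'
  #17 SA[17]=13  'debbefcfedfeecbffedcebccdf'
  #18 SA[18]=37  'df'
  #19 SA[19]=22  'dfeecbffedcebccdf'
  #20 SA[20]=1  'ebaffbccffeddebbefcfedfeecbffedcebccdf'
  #21 SA[21]=14  'ebbefcfedfeecbffedcebccdf'
  #22 SA[22]=33  'ebccdf'
  #23 SA[23]=25  'ecbffedcebccdf'
  #24 SA[24]=30  'edcebccdf'
  #25 SA[25]=11  'eddebbefcfedfeecbffedcebccdf'
  #26 SA[26]=21  'edfeecbffedcebccdf'
  #27 SA[27]=24  'eecbffedcebccdf'
  #28 SA[28]=17  'efcfedfeecbffedcebccdf'
  #29 SA[29]=38  'f'
  #30 SA[30]=5  'fbccffeddebbefcfedfeecbffedcebccdf'
  #31 SA[31]=18  'fcfedfeecbffedcebccdf'
  #32 SA[32]=29  'fedcebccdf'
  #33 SA[33]=10  'feddebbefcfedfeecbffedcebccdf'
  #34 SA[34]=20  'fedfeecbffedcebccdf'
  #35 SA[35]=23  'feecbffedcebccdf'
  #36 SA[36]=4  'ffbccffeddebbefcfedfeecbffedcebccdf'
  #37 SA[37]=28  'ffedcebccdf'
  #38 SA[38]=9  'ffeddebbefcfedfeecbffedcebccdf'

[3, 2, 15, 34, 6, 16, 27, 26, 35, 7, 36, 0, 32, 19, 8, 31, 12, 13, 37, 22, 1, 14, 33, 25, 30, 11, 21, 24, 17, 38, 5, 18, 29, 10, 20, 23, 4, 28, 9]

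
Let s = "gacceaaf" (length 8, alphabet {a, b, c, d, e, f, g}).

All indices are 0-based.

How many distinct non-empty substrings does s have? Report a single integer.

33

rank | idx | suffix
   0 |   5 | aaf
   1 |   1 | acceaaf
   2 |   6 | af
   3 |   2 | cceaaf
   4 |   3 | ceaaf
   5 |   4 | eaaf
   6 |   7 | f
   7 |   0 | gacceaaf

SA = [5, 1, 6, 2, 3, 4, 7, 0]
[i] adj suffixes → lcp
  [1] 5/1 → 1 ('a')
  [2] 1/6 → 1 ('a')
  [3] 6/2 → 0 ('')
  [4] 2/3 → 1 ('c')
  [5] 3/4 → 0 ('')
  [6] 4/7 → 0 ('')
  [7] 7/0 → 0 ('')

n(n+1)/2 = 8·9/2 = 36
Σ LCP = 0 + 1 + 1 + 0 + 1 + 0 + 0 + 0 = 3
distinct = 36 − 3 = 33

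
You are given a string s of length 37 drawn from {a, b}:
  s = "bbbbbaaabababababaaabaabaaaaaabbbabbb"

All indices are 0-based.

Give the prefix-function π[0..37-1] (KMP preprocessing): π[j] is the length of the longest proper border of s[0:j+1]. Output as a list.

π[0] = 0
j=1 s[j]='b': π[1]=1 (border 'b')
j=2 s[j]='b': π[2]=2 (border 'bb')
j=3 s[j]='b': π[3]=3 (border 'bbb')
j=4 s[j]='b': π[4]=4 (border 'bbbb')
j=5 s[j]='a': k: 4→3→2→1→0; π[5]=0 (border '')
j=6 s[j]='a': π[6]=0 (border '')
j=7 s[j]='a': π[7]=0 (border '')
j=8 s[j]='b': π[8]=1 (border 'b')
j=9 s[j]='a': k: 1→0; π[9]=0 (border '')
j=10 s[j]='b': π[10]=1 (border 'b')
j=11 s[j]='a': k: 1→0; π[11]=0 (border '')
j=12 s[j]='b': π[12]=1 (border 'b')
j=13 s[j]='a': k: 1→0; π[13]=0 (border '')
j=14 s[j]='b': π[14]=1 (border 'b')
j=15 s[j]='a': k: 1→0; π[15]=0 (border '')
j=16 s[j]='b': π[16]=1 (border 'b')
j=17 s[j]='a': k: 1→0; π[17]=0 (border '')
j=18 s[j]='a': π[18]=0 (border '')
j=19 s[j]='a': π[19]=0 (border '')
j=20 s[j]='b': π[20]=1 (border 'b')
j=21 s[j]='a': k: 1→0; π[21]=0 (border '')
j=22 s[j]='a': π[22]=0 (border '')
j=23 s[j]='b': π[23]=1 (border 'b')
j=24 s[j]='a': k: 1→0; π[24]=0 (border '')
j=25 s[j]='a': π[25]=0 (border '')
j=26 s[j]='a': π[26]=0 (border '')
j=27 s[j]='a': π[27]=0 (border '')
j=28 s[j]='a': π[28]=0 (border '')
j=29 s[j]='a': π[29]=0 (border '')
j=30 s[j]='b': π[30]=1 (border 'b')
j=31 s[j]='b': π[31]=2 (border 'bb')
j=32 s[j]='b': π[32]=3 (border 'bbb')
j=33 s[j]='a': k: 3→2→1→0; π[33]=0 (border '')
j=34 s[j]='b': π[34]=1 (border 'b')
j=35 s[j]='b': π[35]=2 (border 'bb')
j=36 s[j]='b': π[36]=3 (border 'bbb')

[0, 1, 2, 3, 4, 0, 0, 0, 1, 0, 1, 0, 1, 0, 1, 0, 1, 0, 0, 0, 1, 0, 0, 1, 0, 0, 0, 0, 0, 0, 1, 2, 3, 0, 1, 2, 3]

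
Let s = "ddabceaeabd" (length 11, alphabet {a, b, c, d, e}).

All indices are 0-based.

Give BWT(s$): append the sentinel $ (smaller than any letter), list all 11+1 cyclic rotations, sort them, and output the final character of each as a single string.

ddeeaabbd$ac

rank  rotation      last
    0  $ddabceaeabd  d
    1  abceaeabd$dd  d
    2  abd$ddabceae  e
    3  aeabd$ddabce  e
    4  bceaeabd$dda  a
    5  bd$ddabceaea  a
    6  ceaeabd$ddab  b
    7  d$ddabceaeab  b
    8  dabceaeabd$d  d
    9  ddabceaeabd$  $
   10  eabd$ddabcea  a
   11  eaeabd$ddabc  c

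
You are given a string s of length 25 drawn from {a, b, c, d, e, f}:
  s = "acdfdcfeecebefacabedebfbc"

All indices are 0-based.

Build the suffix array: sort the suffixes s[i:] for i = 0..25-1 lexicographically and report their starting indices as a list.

[16, 14, 0, 23, 17, 11, 21, 24, 15, 1, 9, 5, 4, 19, 2, 10, 20, 8, 18, 7, 12, 13, 22, 3, 6]

sorted suffixes:
  #0 SA[0]=16  'abedebfbc'
  #1 SA[1]=14  'acabedebfbc'
  #2 SA[2]=0  'acdfdcfeecebefacabedebfbc'
  #3 SA[3]=23  'bc'
  #4 SA[4]=17  'bedebfbc'
  #5 SA[5]=11  'befacabedebfbc'
  #6 SA[6]=21  'bfbc'
  #7 SA[7]=24  'c'
  #8 SA[8]=15  'cabedebfbc'
  #9 SA[9]=1  'cdfdcfeecebefacabedebfbc'
  #10 SA[10]=9  'cebefacabedebfbc'
  #11 SA[11]=5  'cfeecebefacabedebfbc'
  #12 SA[12]=4  'dcfeecebefacabedebfbc'
  #13 SA[13]=19  'debfbc'
  #14 SA[14]=2  'dfdcfeecebefacabedebfbc'
  #15 SA[15]=10  'ebefacabedebfbc'
  #16 SA[16]=20  'ebfbc'
  #17 SA[17]=8  'ecebefacabedebfbc'
  #18 SA[18]=18  'edebfbc'
  #19 SA[19]=7  'eecebefacabedebfbc'
  #20 SA[20]=12  'efacabedebfbc'
  #21 SA[21]=13  'facabedebfbc'
  #22 SA[22]=22  'fbc'
  #23 SA[23]=3  'fdcfeecebefacabedebfbc'
  #24 SA[24]=6  'feecebefacabedebfbc'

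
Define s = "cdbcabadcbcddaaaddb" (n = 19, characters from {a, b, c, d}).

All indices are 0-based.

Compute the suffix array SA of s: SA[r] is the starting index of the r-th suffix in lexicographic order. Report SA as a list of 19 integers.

[13, 14, 4, 6, 15, 18, 5, 2, 9, 3, 8, 0, 10, 12, 17, 1, 7, 11, 16]

rank→(start, suffix):
  0 → (13, 'aaaddb')
  1 → (14, 'aaddb')
  2 → (4, 'abadcbcddaaaddb')
  3 → (6, 'adcbcddaaaddb')
  4 → (15, 'addb')
  5 → (18, 'b')
  6 → (5, 'badcbcddaaaddb')
  7 → (2, 'bcabadcbcddaaaddb')
  8 → (9, 'bcddaaaddb')
  9 → (3, 'cabadcbcddaaaddb')
  10 → (8, 'cbcddaaaddb')
  11 → (0, 'cdbcabadcbcddaaaddb')
  12 → (10, 'cddaaaddb')
  13 → (12, 'daaaddb')
  14 → (17, 'db')
  15 → (1, 'dbcabadcbcddaaaddb')
  16 → (7, 'dcbcddaaaddb')
  17 → (11, 'ddaaaddb')
  18 → (16, 'ddb')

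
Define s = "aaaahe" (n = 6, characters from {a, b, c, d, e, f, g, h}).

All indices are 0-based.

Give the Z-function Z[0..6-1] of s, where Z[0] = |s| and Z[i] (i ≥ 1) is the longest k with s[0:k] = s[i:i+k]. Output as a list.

[6, 3, 2, 1, 0, 0]

Z[0]=6
i=1: outside box; Z[1]=3 extend→box=[1,4)
i=2: min(r-i=2, Z[1]=3)=2; Z[2]=2
i=3: min(r-i=1, Z[2]=2)=1; Z[3]=1
i=4: outside box; Z[4]=0
i=5: outside box; Z[5]=0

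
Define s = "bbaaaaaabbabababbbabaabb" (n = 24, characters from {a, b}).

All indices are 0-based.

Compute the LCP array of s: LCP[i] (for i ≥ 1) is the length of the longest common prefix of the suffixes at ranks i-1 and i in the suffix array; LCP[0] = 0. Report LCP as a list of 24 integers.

sorted suffixes:
  #0 SA[0]=2  'aaaaaabbabababbbabaabb'
  #1 SA[1]=3  'aaaaabbabababbbabaabb'
  #2 SA[2]=4  'aaaabbabababbbabaabb'
  #3 SA[3]=5  'aaabbabababbbabaabb'
  #4 SA[4]=20  'aabb'
  #5 SA[5]=6  'aabbabababbbabaabb'
  #6 SA[6]=18  'abaabb'
  #7 SA[7]=10  'abababbbabaabb'
  #8 SA[8]=12  'ababbbabaabb'
  #9 SA[9]=21  'abb'
  #10 SA[10]=7  'abbabababbbabaabb'
  #11 SA[11]=14  'abbbabaabb'
  #12 SA[12]=23  'b'
  #13 SA[13]=1  'baaaaaabbabababbbabaabb'
  #14 SA[14]=19  'baabb'
  #15 SA[15]=17  'babaabb'
  #16 SA[16]=9  'babababbbabaabb'
  #17 SA[17]=11  'bababbbabaabb'
  #18 SA[18]=13  'babbbabaabb'
  #19 SA[19]=22  'bb'
  #20 SA[20]=0  'bbaaaaaabbabababbbabaabb'
  #21 SA[21]=16  'bbabaabb'
  #22 SA[22]=8  'bbabababbbabaabb'
  #23 SA[23]=15  'bbbabaabb'

SA = [2, 3, 4, 5, 20, 6, 18, 10, 12, 21, 7, 14, 23, 1, 19, 17, 9, 11, 13, 22, 0, 16, 8, 15]
i: (SA[i-1],SA[i]) lcp shared
  1: (2,3) 5 'aaaaa'
  2: (3,4) 4 'aaaa'
  3: (4,5) 3 'aaa'
  4: (5,20) 2 'aa'
  5: (20,6) 4 'aabb'
  6: (6,18) 1 'a'
  7: (18,10) 3 'aba'
  8: (10,12) 4 'abab'
  9: (12,21) 2 'ab'
  10: (21,7) 3 'abb'
  11: (7,14) 3 'abb'
  12: (14,23) 0 ''
  13: (23,1) 1 'b'
  14: (1,19) 3 'baa'
  15: (19,17) 2 'ba'
  16: (17,9) 4 'baba'
  17: (9,11) 5 'babab'
  18: (11,13) 3 'bab'
  19: (13,22) 1 'b'
  20: (22,0) 2 'bb'
  21: (0,16) 3 'bba'
  22: (16,8) 5 'bbaba'
  23: (8,15) 2 'bb'

[0, 5, 4, 3, 2, 4, 1, 3, 4, 2, 3, 3, 0, 1, 3, 2, 4, 5, 3, 1, 2, 3, 5, 2]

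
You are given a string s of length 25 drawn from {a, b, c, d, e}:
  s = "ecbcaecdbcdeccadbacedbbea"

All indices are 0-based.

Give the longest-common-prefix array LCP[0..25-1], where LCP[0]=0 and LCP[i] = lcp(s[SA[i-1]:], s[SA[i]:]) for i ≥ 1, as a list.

rank | idx | suffix
   0 |  24 | a
   1 |  17 | acedbbea
   2 |  14 | adbacedbbea
   3 |   4 | aecdbcdeccadbacedbbea
   4 |  16 | bacedbbea
   5 |  21 | bbea
   6 |   2 | bcaecdbcdeccadbacedbbea
   7 |   8 | bcdeccadbacedbbea
   8 |  22 | bea
   9 |  13 | cadbacedbbea
  10 |   3 | caecdbcdeccadbacedbbea
  11 |   1 | cbcaecdbcdeccadbacedbbea
  12 |  12 | ccadbacedbbea
  13 |   6 | cdbcdeccadbacedbbea
  14 |   9 | cdeccadbacedbbea
  15 |  18 | cedbbea
  16 |  15 | dbacedbbea
  17 |  20 | dbbea
  18 |   7 | dbcdeccadbacedbbea
  19 |  10 | deccadbacedbbea
  20 |  23 | ea
  21 |   0 | ecbcaecdbcdeccadbacedbbea
  22 |  11 | eccadbacedbbea
  23 |   5 | ecdbcdeccadbacedbbea
  24 |  19 | edbbea

SA = [24, 17, 14, 4, 16, 21, 2, 8, 22, 13, 3, 1, 12, 6, 9, 18, 15, 20, 7, 10, 23, 0, 11, 5, 19]
i: (SA[i-1],SA[i]) lcp shared
  1: (24,17) 1 'a'
  2: (17,14) 1 'a'
  3: (14,4) 1 'a'
  4: (4,16) 0 ''
  5: (16,21) 1 'b'
  6: (21,2) 1 'b'
  7: (2,8) 2 'bc'
  8: (8,22) 1 'b'
  9: (22,13) 0 ''
  10: (13,3) 2 'ca'
  11: (3,1) 1 'c'
  12: (1,12) 1 'c'
  13: (12,6) 1 'c'
  14: (6,9) 2 'cd'
  15: (9,18) 1 'c'
  16: (18,15) 0 ''
  17: (15,20) 2 'db'
  18: (20,7) 2 'db'
  19: (7,10) 1 'd'
  20: (10,23) 0 ''
  21: (23,0) 1 'e'
  22: (0,11) 2 'ec'
  23: (11,5) 2 'ec'
  24: (5,19) 1 'e'

[0, 1, 1, 1, 0, 1, 1, 2, 1, 0, 2, 1, 1, 1, 2, 1, 0, 2, 2, 1, 0, 1, 2, 2, 1]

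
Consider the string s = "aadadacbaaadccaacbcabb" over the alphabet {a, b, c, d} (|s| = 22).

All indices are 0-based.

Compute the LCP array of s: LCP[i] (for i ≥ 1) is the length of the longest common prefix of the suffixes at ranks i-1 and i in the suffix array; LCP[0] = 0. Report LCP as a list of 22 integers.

[0, 2, 2, 3, 1, 1, 3, 1, 3, 2, 0, 1, 1, 1, 0, 2, 1, 2, 1, 0, 2, 1]

sorted suffixes:
  #0 SA[0]=8  'aaadccaacbcabb'
  #1 SA[1]=14  'aacbcabb'
  #2 SA[2]=0  'aadadacbaaadccaacbcabb'
  #3 SA[3]=9  'aadccaacbcabb'
  #4 SA[4]=19  'abb'
  #5 SA[5]=5  'acbaaadccaacbcabb'
  #6 SA[6]=15  'acbcabb'
  #7 SA[7]=3  'adacbaaadccaacbcabb'
  #8 SA[8]=1  'adadacbaaadccaacbcabb'
  #9 SA[9]=10  'adccaacbcabb'
  #10 SA[10]=21  'b'
  #11 SA[11]=7  'baaadccaacbcabb'
  #12 SA[12]=20  'bb'
  #13 SA[13]=17  'bcabb'
  #14 SA[14]=13  'caacbcabb'
  #15 SA[15]=18  'cabb'
  #16 SA[16]=6  'cbaaadccaacbcabb'
  #17 SA[17]=16  'cbcabb'
  #18 SA[18]=12  'ccaacbcabb'
  #19 SA[19]=4  'dacbaaadccaacbcabb'
  #20 SA[20]=2  'dadacbaaadccaacbcabb'
  #21 SA[21]=11  'dccaacbcabb'

SA = [8, 14, 0, 9, 19, 5, 15, 3, 1, 10, 21, 7, 20, 17, 13, 18, 6, 16, 12, 4, 2, 11]
rank  pair      lcp
   1  s[8:],s[14:]  2  'aa'
   2  s[14:],s[0:]  2  'aa'
   3  s[0:],s[9:]  3  'aad'
   4  s[9:],s[19:]  1  'a'
   5  s[19:],s[5:]  1  'a'
   6  s[5:],s[15:]  3  'acb'
   7  s[15:],s[3:]  1  'a'
   8  s[3:],s[1:]  3  'ada'
   9  s[1:],s[10:]  2  'ad'
  10  s[10:],s[21:]  0  ''
  11  s[21:],s[7:]  1  'b'
  12  s[7:],s[20:]  1  'b'
  13  s[20:],s[17:]  1  'b'
  14  s[17:],s[13:]  0  ''
  15  s[13:],s[18:]  2  'ca'
  16  s[18:],s[6:]  1  'c'
  17  s[6:],s[16:]  2  'cb'
  18  s[16:],s[12:]  1  'c'
  19  s[12:],s[4:]  0  ''
  20  s[4:],s[2:]  2  'da'
  21  s[2:],s[11:]  1  'd'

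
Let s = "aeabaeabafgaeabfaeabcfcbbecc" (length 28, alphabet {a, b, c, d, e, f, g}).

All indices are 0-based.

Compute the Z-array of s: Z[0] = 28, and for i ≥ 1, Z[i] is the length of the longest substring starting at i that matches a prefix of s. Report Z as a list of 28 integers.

[28, 0, 1, 0, 5, 0, 1, 0, 1, 0, 0, 4, 0, 1, 0, 0, 4, 0, 1, 0, 0, 0, 0, 0, 0, 0, 0, 0]

Z[0]=28
i=1: outside box; Z[1]=0
i=2: outside box; Z[2]=1 grow→box=[2,3)
i=3: outside box; Z[3]=0
i=4: outside box; Z[4]=5 grow→box=[4,9)
i=5: min(r-i=4, Z[1]=0)=0; Z[5]=0
i=6: min(r-i=3, Z[2]=1)=1; Z[6]=1
i=7: min(r-i=2, Z[3]=0)=0; Z[7]=0
i=8: min(r-i=1, Z[4]=5)=1; Z[8]=1
i=9: outside box; Z[9]=0
i=10: outside box; Z[10]=0
i=11: outside box; Z[11]=4 grow→box=[11,15)
i=12: min(r-i=3, Z[1]=0)=0; Z[12]=0
i=13: min(r-i=2, Z[2]=1)=1; Z[13]=1
i=14: min(r-i=1, Z[3]=0)=0; Z[14]=0
i=15: outside box; Z[15]=0
i=16: outside box; Z[16]=4 grow→box=[16,20)
i=17: min(r-i=3, Z[1]=0)=0; Z[17]=0
i=18: min(r-i=2, Z[2]=1)=1; Z[18]=1
i=19: min(r-i=1, Z[3]=0)=0; Z[19]=0
i=20: outside box; Z[20]=0
i=21: outside box; Z[21]=0
i=22: outside box; Z[22]=0
i=23: outside box; Z[23]=0
i=24: outside box; Z[24]=0
i=25: outside box; Z[25]=0
i=26: outside box; Z[26]=0
i=27: outside box; Z[27]=0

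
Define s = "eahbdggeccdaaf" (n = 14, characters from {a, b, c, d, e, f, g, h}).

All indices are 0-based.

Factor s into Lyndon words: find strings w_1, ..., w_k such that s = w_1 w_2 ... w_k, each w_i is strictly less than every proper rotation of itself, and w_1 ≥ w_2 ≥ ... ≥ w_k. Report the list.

emit factor 1: 'e' (i=0, period=1)
emit factor 2: 'ahbdggeccd' (i=1, period=10)
emit factor 3: 'aaf' (i=11, period=3)

["e", "ahbdggeccd", "aaf"]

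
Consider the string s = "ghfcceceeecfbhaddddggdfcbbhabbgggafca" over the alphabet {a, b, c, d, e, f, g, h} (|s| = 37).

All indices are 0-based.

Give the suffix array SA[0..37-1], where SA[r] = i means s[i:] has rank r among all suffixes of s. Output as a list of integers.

sorted suffixes:
  #0 SA[0]=36  'a'
  #1 SA[1]=27  'abbgggafca'
  #2 SA[2]=14  'addddggdfcbbhabbgggafca'
  #3 SA[3]=33  'afca'
  #4 SA[4]=28  'bbgggafca'
  #5 SA[5]=24  'bbhabbgggafca'
  #6 SA[6]=29  'bgggafca'
  #7 SA[7]=25  'bhabbgggafca'
  #8 SA[8]=12  'bhaddddggdfcbbhabbgggafca'
  #9 SA[9]=35  'ca'
  #10 SA[10]=23  'cbbhabbgggafca'
  #11 SA[11]=3  'cceceeecfbhaddddggdfcbbhabbgggafca'
  #12 SA[12]=4  'ceceeecfbhaddddggdfcbbhabbgggafca'
  #13 SA[13]=6  'ceeecfbhaddddggdfcbbhabbgggafca'
  #14 SA[14]=10  'cfbhaddddggdfcbbhabbgggafca'
  #15 SA[15]=15  'ddddggdfcbbhabbgggafca'
  #16 SA[16]=16  'dddggdfcbbhabbgggafca'
  #17 SA[17]=17  'ddggdfcbbhabbgggafca'
  #18 SA[18]=21  'dfcbbhabbgggafca'
  #19 SA[19]=18  'dggdfcbbhabbgggafca'
  #20 SA[20]=5  'eceeecfbhaddddggdfcbbhabbgggafca'
  #21 SA[21]=9  'ecfbhaddddggdfcbbhabbgggafca'
  #22 SA[22]=8  'eecfbhaddddggdfcbbhabbgggafca'
  #23 SA[23]=7  'eeecfbhaddddggdfcbbhabbgggafca'
  #24 SA[24]=11  'fbhaddddggdfcbbhabbgggafca'
  #25 SA[25]=34  'fca'
  #26 SA[26]=22  'fcbbhabbgggafca'
  #27 SA[27]=2  'fcceceeecfbhaddddggdfcbbhabbgggafca'
  #28 SA[28]=32  'gafca'
  #29 SA[29]=20  'gdfcbbhabbgggafca'
  #30 SA[30]=31  'ggafca'
  #31 SA[31]=19  'ggdfcbbhabbgggafca'
  #32 SA[32]=30  'gggafca'
  #33 SA[33]=0  'ghfcceceeecfbhaddddggdfcbbhabbgggafca'
  #34 SA[34]=26  'habbgggafca'
  #35 SA[35]=13  'haddddggdfcbbhabbgggafca'
  #36 SA[36]=1  'hfcceceeecfbhaddddggdfcbbhabbgggafca'

[36, 27, 14, 33, 28, 24, 29, 25, 12, 35, 23, 3, 4, 6, 10, 15, 16, 17, 21, 18, 5, 9, 8, 7, 11, 34, 22, 2, 32, 20, 31, 19, 30, 0, 26, 13, 1]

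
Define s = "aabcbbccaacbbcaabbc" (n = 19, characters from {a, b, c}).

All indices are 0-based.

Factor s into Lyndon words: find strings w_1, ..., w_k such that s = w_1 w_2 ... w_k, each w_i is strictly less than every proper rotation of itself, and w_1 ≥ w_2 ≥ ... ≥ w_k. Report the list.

["aabcbbccaacbbc", "aabbc"]

emit factor 1: 'aabcbbccaacbbc' (i=0, period=14)
emit factor 2: 'aabbc' (i=14, period=5)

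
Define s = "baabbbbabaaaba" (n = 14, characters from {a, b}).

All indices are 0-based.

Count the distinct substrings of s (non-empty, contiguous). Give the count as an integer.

80

rank→(start, suffix):
  0 → (13, 'a')
  1 → (9, 'aaaba')
  2 → (10, 'aaba')
  3 → (1, 'aabbbbabaaaba')
  4 → (11, 'aba')
  5 → (7, 'abaaaba')
  6 → (2, 'abbbbabaaaba')
  7 → (12, 'ba')
  8 → (8, 'baaaba')
  9 → (0, 'baabbbbabaaaba')
  10 → (6, 'babaaaba')
  11 → (5, 'bbabaaaba')
  12 → (4, 'bbbabaaaba')
  13 → (3, 'bbbbabaaaba')

SA = [13, 9, 10, 1, 11, 7, 2, 12, 8, 0, 6, 5, 4, 3]
rank  pair      lcp
   1  s[13:],s[9:]  1  'a'
   2  s[9:],s[10:]  2  'aa'
   3  s[10:],s[1:]  3  'aab'
   4  s[1:],s[11:]  1  'a'
   5  s[11:],s[7:]  3  'aba'
   6  s[7:],s[2:]  2  'ab'
   7  s[2:],s[12:]  0  ''
   8  s[12:],s[8:]  2  'ba'
   9  s[8:],s[0:]  3  'baa'
  10  s[0:],s[6:]  2  'ba'
  11  s[6:],s[5:]  1  'b'
  12  s[5:],s[4:]  2  'bb'
  13  s[4:],s[3:]  3  'bbb'

n(n+1)/2 = 14·15/2 = 105
Σ LCP = 0 + 1 + 2 + 3 + 1 + 3 + 2 + 0 + 2 + 3 + 2 + 1 + 2 + 3 = 25
distinct = 105 − 25 = 80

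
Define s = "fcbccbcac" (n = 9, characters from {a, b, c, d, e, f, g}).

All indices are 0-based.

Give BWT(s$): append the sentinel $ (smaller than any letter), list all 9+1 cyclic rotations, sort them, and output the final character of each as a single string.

ccccabcfb$

rank  rotation    last
    0  $fcbccbcac  c
    1  ac$fcbccbc  c
    2  bcac$fcbcc  c
    3  bccbcac$fc  c
    4  c$fcbccbca  a
    5  cac$fcbccb  b
    6  cbcac$fcbc  c
    7  cbccbcac$f  f
    8  ccbcac$fcb  b
    9  fcbccbcac$  $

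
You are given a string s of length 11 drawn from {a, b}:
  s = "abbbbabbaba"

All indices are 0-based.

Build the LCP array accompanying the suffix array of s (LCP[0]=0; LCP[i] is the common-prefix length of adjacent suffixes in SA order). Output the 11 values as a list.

[0, 1, 2, 3, 0, 2, 3, 1, 4, 2, 3]

rank | idx | suffix
   0 |  10 | a
   1 |   8 | aba
   2 |   5 | abbaba
   3 |   0 | abbbbabbaba
   4 |   9 | ba
   5 |   7 | baba
   6 |   4 | babbaba
   7 |   6 | bbaba
   8 |   3 | bbabbaba
   9 |   2 | bbbabbaba
  10 |   1 | bbbbabbaba

SA = [10, 8, 5, 0, 9, 7, 4, 6, 3, 2, 1]
rank  pair      lcp
   1  s[10:],s[8:]  1  'a'
   2  s[8:],s[5:]  2  'ab'
   3  s[5:],s[0:]  3  'abb'
   4  s[0:],s[9:]  0  ''
   5  s[9:],s[7:]  2  'ba'
   6  s[7:],s[4:]  3  'bab'
   7  s[4:],s[6:]  1  'b'
   8  s[6:],s[3:]  4  'bbab'
   9  s[3:],s[2:]  2  'bb'
  10  s[2:],s[1:]  3  'bbb'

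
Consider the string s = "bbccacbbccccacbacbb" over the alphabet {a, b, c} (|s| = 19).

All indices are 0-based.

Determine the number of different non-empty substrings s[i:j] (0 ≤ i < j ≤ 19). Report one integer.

rank | idx | suffix
   0 |  12 | acbacbb
   1 |  15 | acbb
   2 |   4 | acbbccccacbacbb
   3 |  18 | b
   4 |  14 | bacbb
   5 |  17 | bb
   6 |   0 | bbccacbbccccacbacbb
   7 |   6 | bbccccacbacbb
   8 |   1 | bccacbbccccacbacbb
   9 |   7 | bccccacbacbb
  10 |  11 | cacbacbb
  11 |   3 | cacbbccccacbacbb
  12 |  13 | cbacbb
  13 |  16 | cbb
  14 |   5 | cbbccccacbacbb
  15 |  10 | ccacbacbb
  16 |   2 | ccacbbccccacbacbb
  17 |   9 | cccacbacbb
  18 |   8 | ccccacbacbb

SA = [12, 15, 4, 18, 14, 17, 0, 6, 1, 7, 11, 3, 13, 16, 5, 10, 2, 9, 8]
[i] adj suffixes → lcp
  [1] 12/15 → 3 ('acb')
  [2] 15/4 → 4 ('acbb')
  [3] 4/18 → 0 ('')
  [4] 18/14 → 1 ('b')
  [5] 14/17 → 1 ('b')
  [6] 17/0 → 2 ('bb')
  [7] 0/6 → 4 ('bbcc')
  [8] 6/1 → 1 ('b')
  [9] 1/7 → 3 ('bcc')
  [10] 7/11 → 0 ('')
  [11] 11/3 → 4 ('cacb')
  [12] 3/13 → 1 ('c')
  [13] 13/16 → 2 ('cb')
  [14] 16/5 → 3 ('cbb')
  [15] 5/10 → 1 ('c')
  [16] 10/2 → 5 ('ccacb')
  [17] 2/9 → 2 ('cc')
  [18] 9/8 → 3 ('ccc')

n(n+1)/2 = 19·20/2 = 190
Σ LCP = 0 + 3 + 4 + 0 + 1 + 1 + 2 + 4 + 1 + 3 + 0 + 4 + 1 + 2 + 3 + 1 + 5 + 2 + 3 = 40
distinct = 190 − 40 = 150

150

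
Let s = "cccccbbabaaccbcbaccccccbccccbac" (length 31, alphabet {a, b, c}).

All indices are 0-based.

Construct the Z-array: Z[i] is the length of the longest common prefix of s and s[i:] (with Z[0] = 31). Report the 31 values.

[31, 4, 3, 2, 1, 0, 0, 0, 0, 0, 0, 2, 1, 0, 1, 0, 0, 5, 6, 4, 3, 2, 1, 0, 4, 3, 2, 1, 0, 0, 1]

Z[0]=31
i=1: outside box; Z[1]=4 scan→box=[1,5)
i=2: min(r-i=3, Z[1]=4)=3; Z[2]=3
i=3: min(r-i=2, Z[2]=3)=2; Z[3]=2
i=4: min(r-i=1, Z[3]=2)=1; Z[4]=1
i=5: outside box; Z[5]=0
i=6: outside box; Z[6]=0
i=7: outside box; Z[7]=0
i=8: outside box; Z[8]=0
i=9: outside box; Z[9]=0
i=10: outside box; Z[10]=0
i=11: outside box; Z[11]=2 scan→box=[11,13)
i=12: min(r-i=1, Z[1]=4)=1; Z[12]=1
i=13: outside box; Z[13]=0
i=14: outside box; Z[14]=1 scan→box=[14,15)
i=15: outside box; Z[15]=0
i=16: outside box; Z[16]=0
i=17: outside box; Z[17]=5 scan→box=[17,22)
i=18: min(r-i=4, Z[1]=4)=4; Z[18]=6 scan→box=[18,24)
i=19: min(r-i=5, Z[1]=4)=4; Z[19]=4
i=20: min(r-i=4, Z[2]=3)=3; Z[20]=3
i=21: min(r-i=3, Z[3]=2)=2; Z[21]=2
i=22: min(r-i=2, Z[4]=1)=1; Z[22]=1
i=23: min(r-i=1, Z[5]=0)=0; Z[23]=0
i=24: outside box; Z[24]=4 scan→box=[24,28)
i=25: min(r-i=3, Z[1]=4)=3; Z[25]=3
i=26: min(r-i=2, Z[2]=3)=2; Z[26]=2
i=27: min(r-i=1, Z[3]=2)=1; Z[27]=1
i=28: outside box; Z[28]=0
i=29: outside box; Z[29]=0
i=30: outside box; Z[30]=1 scan→box=[30,31)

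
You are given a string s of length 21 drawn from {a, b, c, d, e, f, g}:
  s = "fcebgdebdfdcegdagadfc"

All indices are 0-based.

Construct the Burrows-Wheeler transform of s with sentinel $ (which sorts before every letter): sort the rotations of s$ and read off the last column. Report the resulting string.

rank  rotation                last
    0  $fcebgdebdfdcegdagadfc  c
    1  adfc$fcebgdebdfdcegdag  g
    2  agadfc$fcebgdebdfdcegd  d
    3  bdfdcegdagadfc$fcebgde  e
    4  bgdebdfdcegdagadfc$fce  e
    5  c$fcebgdebdfdcegdagadf  f
    6  cebgdebdfdcegdagadfc$f  f
    7  cegdagadfc$fcebgdebdfd  d
    8  dagadfc$fcebgdebdfdceg  g
    9  dcegdagadfc$fcebgdebdf  f
   10  debdfdcegdagadfc$fcebg  g
   11  dfc$fcebgdebdfdcegdaga  a
   12  dfdcegdagadfc$fcebgdeb  b
   13  ebdfdcegdagadfc$fcebgd  d
   14  ebgdebdfdcegdagadfc$fc  c
   15  egdagadfc$fcebgdebdfdc  c
   16  fc$fcebgdebdfdcegdagad  d
   17  fcebgdebdfdcegdagadfc$  $
   18  fdcegdagadfc$fcebgdebd  d
   19  gadfc$fcebgdebdfdcegda  a
   20  gdagadfc$fcebgdebdfdce  e
   21  gdebdfdcegdagadfc$fceb  b

cgdeeffdgfgabdccd$daeb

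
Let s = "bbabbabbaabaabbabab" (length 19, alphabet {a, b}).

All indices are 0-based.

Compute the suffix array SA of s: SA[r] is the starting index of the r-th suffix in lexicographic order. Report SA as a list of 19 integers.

[8, 11, 17, 9, 15, 5, 12, 2, 18, 7, 10, 16, 14, 4, 1, 6, 13, 3, 0]

rank | idx | suffix
   0 |   8 | aabaabbabab
   1 |  11 | aabbabab
   2 |  17 | ab
   3 |   9 | abaabbabab
   4 |  15 | abab
   5 |   5 | abbaabaabbabab
   6 |  12 | abbabab
   7 |   2 | abbabbaabaabbabab
   8 |  18 | b
   9 |   7 | baabaabbabab
  10 |  10 | baabbabab
  11 |  16 | bab
  12 |  14 | babab
  13 |   4 | babbaabaabbabab
  14 |   1 | babbabbaabaabbabab
  15 |   6 | bbaabaabbabab
  16 |  13 | bbabab
  17 |   3 | bbabbaabaabbabab
  18 |   0 | bbabbabbaabaabbabab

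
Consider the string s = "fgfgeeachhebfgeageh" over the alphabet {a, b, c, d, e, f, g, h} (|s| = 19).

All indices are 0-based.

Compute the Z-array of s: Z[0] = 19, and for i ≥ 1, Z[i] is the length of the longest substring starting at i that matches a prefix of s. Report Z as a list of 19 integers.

Z[0]=19
i=1: fresh scan; Z[1]=0
i=2: fresh scan; Z[2]=2 grow→box=[2,4)
i=3: min(r-i=1, Z[1]=0)=0; Z[3]=0
i=4: fresh scan; Z[4]=0
i=5: fresh scan; Z[5]=0
i=6: fresh scan; Z[6]=0
i=7: fresh scan; Z[7]=0
i=8: fresh scan; Z[8]=0
i=9: fresh scan; Z[9]=0
i=10: fresh scan; Z[10]=0
i=11: fresh scan; Z[11]=0
i=12: fresh scan; Z[12]=2 grow→box=[12,14)
i=13: min(r-i=1, Z[1]=0)=0; Z[13]=0
i=14: fresh scan; Z[14]=0
i=15: fresh scan; Z[15]=0
i=16: fresh scan; Z[16]=0
i=17: fresh scan; Z[17]=0
i=18: fresh scan; Z[18]=0

[19, 0, 2, 0, 0, 0, 0, 0, 0, 0, 0, 0, 2, 0, 0, 0, 0, 0, 0]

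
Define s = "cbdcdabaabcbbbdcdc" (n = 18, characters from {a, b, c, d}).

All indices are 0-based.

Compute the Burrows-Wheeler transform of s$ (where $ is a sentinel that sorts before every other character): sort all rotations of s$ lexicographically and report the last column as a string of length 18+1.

cbdaacbacbdb$ddccbb

rank  rotation             last
    0  $cbdcdabaabcbbbdcdc  c
    1  aabcbbbdcdc$cbdcdab  b
    2  abaabcbbbdcdc$cbdcd  d
    3  abcbbbdcdc$cbdcdaba  a
    4  baabcbbbdcdc$cbdcda  a
    5  bbbdcdc$cbdcdabaabc  c
    6  bbdcdc$cbdcdabaabcb  b
    7  bcbbbdcdc$cbdcdabaa  a
    8  bdcdabaabcbbbdcdc$c  c
    9  bdcdc$cbdcdabaabcbb  b
   10  c$cbdcdabaabcbbbdcd  d
   11  cbbbdcdc$cbdcdabaab  b
   12  cbdcdabaabcbbbdcdc$  $
   13  cdabaabcbbbdcdc$cbd  d
   14  cdc$cbdcdabaabcbbbd  d
   15  dabaabcbbbdcdc$cbdc  c
   16  dc$cbdcdabaabcbbbdc  c
   17  dcdabaabcbbbdcdc$cb  b
   18  dcdc$cbdcdabaabcbbb  b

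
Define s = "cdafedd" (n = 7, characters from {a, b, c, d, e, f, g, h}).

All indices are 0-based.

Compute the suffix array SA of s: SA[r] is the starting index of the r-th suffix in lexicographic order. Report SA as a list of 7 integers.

[2, 0, 6, 1, 5, 4, 3]

sorted suffixes:
  #0 SA[0]=2  'afedd'
  #1 SA[1]=0  'cdafedd'
  #2 SA[2]=6  'd'
  #3 SA[3]=1  'dafedd'
  #4 SA[4]=5  'dd'
  #5 SA[5]=4  'edd'
  #6 SA[6]=3  'fedd'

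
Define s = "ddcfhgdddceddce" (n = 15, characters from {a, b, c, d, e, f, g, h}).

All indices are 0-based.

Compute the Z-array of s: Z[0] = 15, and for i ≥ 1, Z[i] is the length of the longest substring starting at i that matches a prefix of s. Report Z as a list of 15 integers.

[15, 1, 0, 0, 0, 0, 2, 3, 1, 0, 0, 3, 1, 0, 0]

Z[0]=15
i=1: outside box; Z[1]=1 scan→box=[1,2)
i=2: outside box; Z[2]=0
i=3: outside box; Z[3]=0
i=4: outside box; Z[4]=0
i=5: outside box; Z[5]=0
i=6: outside box; Z[6]=2 scan→box=[6,8)
i=7: min(r-i=1, Z[1]=1)=1; Z[7]=3 scan→box=[7,10)
i=8: min(r-i=2, Z[1]=1)=1; Z[8]=1
i=9: min(r-i=1, Z[2]=0)=0; Z[9]=0
i=10: outside box; Z[10]=0
i=11: outside box; Z[11]=3 scan→box=[11,14)
i=12: min(r-i=2, Z[1]=1)=1; Z[12]=1
i=13: min(r-i=1, Z[2]=0)=0; Z[13]=0
i=14: outside box; Z[14]=0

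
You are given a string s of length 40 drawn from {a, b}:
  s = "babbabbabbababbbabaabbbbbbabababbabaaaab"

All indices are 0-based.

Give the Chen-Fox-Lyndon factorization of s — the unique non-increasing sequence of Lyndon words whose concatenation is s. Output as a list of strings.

emit factor 1: 'b' (i=0, period=1)
emit factor 2: 'abb' (i=1, period=3)
emit factor 3: 'abb' (i=4, period=3)
emit factor 4: 'abb' (i=7, period=3)
emit factor 5: 'ababbb' (i=10, period=6)
emit factor 6: 'ab' (i=16, period=2)
emit factor 7: 'aabbbbbbabababbab' (i=18, period=17)
emit factor 8: 'aaaab' (i=35, period=5)

["b", "abb", "abb", "abb", "ababbb", "ab", "aabbbbbbabababbab", "aaaab"]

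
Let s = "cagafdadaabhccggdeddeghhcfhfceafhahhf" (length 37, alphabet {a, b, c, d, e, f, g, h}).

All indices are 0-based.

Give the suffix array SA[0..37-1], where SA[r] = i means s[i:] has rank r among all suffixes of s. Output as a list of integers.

sorted suffixes:
  #0 SA[0]=8  'aabhccggdeddeghhcfhfceafhahhf'
  #1 SA[1]=9  'abhccggdeddeghhcfhfceafhahhf'
  #2 SA[2]=6  'adaabhccggdeddeghhcfhfceafhahhf'
  #3 SA[3]=3  'afdadaabhccggdeddeghhcfhfceafhahhf'
  #4 SA[4]=30  'afhahhf'
  #5 SA[5]=1  'agafdadaabhccggdeddeghhcfhfceafhahhf'
  #6 SA[6]=33  'ahhf'
  #7 SA[7]=10  'bhccggdeddeghhcfhfceafhahhf'
  #8 SA[8]=0  'cagafdadaabhccggdeddeghhcfhfceafhahhf'
  #9 SA[9]=12  'ccggdeddeghhcfhfceafhahhf'
  #10 SA[10]=28  'ceafhahhf'
  #11 SA[11]=24  'cfhfceafhahhf'
  #12 SA[12]=13  'cggdeddeghhcfhfceafhahhf'
  #13 SA[13]=7  'daabhccggdeddeghhcfhfceafhahhf'
  #14 SA[14]=5  'dadaabhccggdeddeghhcfhfceafhahhf'
  #15 SA[15]=18  'ddeghhcfhfceafhahhf'
  #16 SA[16]=16  'deddeghhcfhfceafhahhf'
  #17 SA[17]=19  'deghhcfhfceafhahhf'
  #18 SA[18]=29  'eafhahhf'
  #19 SA[19]=17  'eddeghhcfhfceafhahhf'
  #20 SA[20]=20  'eghhcfhfceafhahhf'
  #21 SA[21]=36  'f'
  #22 SA[22]=27  'fceafhahhf'
  #23 SA[23]=4  'fdadaabhccggdeddeghhcfhfceafhahhf'
  #24 SA[24]=31  'fhahhf'
  #25 SA[25]=25  'fhfceafhahhf'
  #26 SA[26]=2  'gafdadaabhccggdeddeghhcfhfceafhahhf'
  #27 SA[27]=15  'gdeddeghhcfhfceafhahhf'
  #28 SA[28]=14  'ggdeddeghhcfhfceafhahhf'
  #29 SA[29]=21  'ghhcfhfceafhahhf'
  #30 SA[30]=32  'hahhf'
  #31 SA[31]=11  'hccggdeddeghhcfhfceafhahhf'
  #32 SA[32]=23  'hcfhfceafhahhf'
  #33 SA[33]=35  'hf'
  #34 SA[34]=26  'hfceafhahhf'
  #35 SA[35]=22  'hhcfhfceafhahhf'
  #36 SA[36]=34  'hhf'

[8, 9, 6, 3, 30, 1, 33, 10, 0, 12, 28, 24, 13, 7, 5, 18, 16, 19, 29, 17, 20, 36, 27, 4, 31, 25, 2, 15, 14, 21, 32, 11, 23, 35, 26, 22, 34]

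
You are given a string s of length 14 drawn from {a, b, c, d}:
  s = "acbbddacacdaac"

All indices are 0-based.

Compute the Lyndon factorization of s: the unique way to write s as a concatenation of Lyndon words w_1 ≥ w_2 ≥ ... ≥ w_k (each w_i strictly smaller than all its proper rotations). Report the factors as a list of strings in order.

["acbbdd", "acacd", "aac"]

emit factor 1: 'acbbdd' (i=0, period=6)
emit factor 2: 'acacd' (i=6, period=5)
emit factor 3: 'aac' (i=11, period=3)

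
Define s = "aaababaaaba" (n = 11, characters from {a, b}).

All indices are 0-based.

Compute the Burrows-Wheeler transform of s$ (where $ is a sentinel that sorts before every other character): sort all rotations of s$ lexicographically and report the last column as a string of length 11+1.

rank  rotation      last
    0  $aaababaaaba  a
    1  a$aaababaaab  b
    2  aaaba$aaabab  b
    3  aaababaaaba$  $
    4  aaba$aaababa  a
    5  aababaaaba$a  a
    6  aba$aaababaa  a
    7  abaaaba$aaab  b
    8  ababaaaba$aa  a
    9  ba$aaababaaa  a
   10  baaaba$aaaba  a
   11  babaaaba$aaa  a

abb$aaabaaaa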